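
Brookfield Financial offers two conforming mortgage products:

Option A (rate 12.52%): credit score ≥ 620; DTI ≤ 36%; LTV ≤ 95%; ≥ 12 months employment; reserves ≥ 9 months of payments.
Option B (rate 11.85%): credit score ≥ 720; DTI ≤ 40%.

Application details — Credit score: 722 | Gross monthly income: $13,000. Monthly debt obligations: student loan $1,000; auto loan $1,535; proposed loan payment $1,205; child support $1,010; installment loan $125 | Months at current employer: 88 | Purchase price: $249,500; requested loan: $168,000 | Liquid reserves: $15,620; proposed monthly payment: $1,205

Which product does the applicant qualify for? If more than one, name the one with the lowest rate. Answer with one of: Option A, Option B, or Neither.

Total debts = (1,000 + 1,535 + 1,205 + 1,010 + 125) = 4,875; DTI = 4,875/13,000 = 37.5%.
LTV = 168,000/249,500 = 67.3%.
Reserves = 15,620/1,205 = 13.0 months.
Option A: score 722 ≥ 620; DTI 37.5% > 36%; LTV 67.3% ≤ 95%; employment 88 ≥ 12 mo; reserves 13.0 ≥ 9 mo → does not qualify.
Option B: score 722 ≥ 720; DTI 37.5% ≤ 40% → qualifies.

Option B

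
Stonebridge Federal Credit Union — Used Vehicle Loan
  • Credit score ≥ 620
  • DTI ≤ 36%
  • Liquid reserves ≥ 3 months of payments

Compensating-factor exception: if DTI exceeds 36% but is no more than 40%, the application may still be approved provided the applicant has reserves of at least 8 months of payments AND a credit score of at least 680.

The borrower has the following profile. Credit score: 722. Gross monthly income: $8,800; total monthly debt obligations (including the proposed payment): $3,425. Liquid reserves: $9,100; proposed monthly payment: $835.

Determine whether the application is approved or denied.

Approved

Credit score 722 ≥ 620 (meets base)
DTI = 3,425/8,800 = 38.9% > 36% — standard DTI limit exceeded.
Reserves: 9,100 ÷ 835 = 10.9 months (meets 3-month minimum)
DTI 38.9% is within the 36%–40% exception band; checking compensating factors.
Override check — reserves: 10.9 mo (ok); score: 722 (ok).
Both override conditions satisfied; DTI exception granted.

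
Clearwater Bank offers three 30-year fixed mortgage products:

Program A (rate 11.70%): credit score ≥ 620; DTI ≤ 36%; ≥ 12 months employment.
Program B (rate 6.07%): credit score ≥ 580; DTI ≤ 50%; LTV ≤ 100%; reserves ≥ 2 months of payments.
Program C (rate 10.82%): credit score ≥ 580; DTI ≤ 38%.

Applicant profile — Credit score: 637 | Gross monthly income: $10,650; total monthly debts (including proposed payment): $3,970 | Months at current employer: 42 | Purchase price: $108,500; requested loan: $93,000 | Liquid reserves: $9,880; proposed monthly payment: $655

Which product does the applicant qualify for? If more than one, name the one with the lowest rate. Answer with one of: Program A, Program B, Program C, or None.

Program B

DTI = 3,970/10,650 = 37.3%.
LTV = 93,000/108,500 = 85.7%.
Reserves = 9,880/655 = 15.1 months.
Program A: score 637 ≥ 620; DTI 37.3% > 36%; employment 42 ≥ 12 mo → does not qualify.
Program B: score 637 ≥ 580; DTI 37.3% ≤ 50%; LTV 85.7% ≤ 100%; reserves 15.1 ≥ 2 mo → qualifies.
Program C: score 637 ≥ 580; DTI 37.3% ≤ 38% → qualifies.
Qualifying: Program B, Program C. Lowest rate is 6.07% → Program B.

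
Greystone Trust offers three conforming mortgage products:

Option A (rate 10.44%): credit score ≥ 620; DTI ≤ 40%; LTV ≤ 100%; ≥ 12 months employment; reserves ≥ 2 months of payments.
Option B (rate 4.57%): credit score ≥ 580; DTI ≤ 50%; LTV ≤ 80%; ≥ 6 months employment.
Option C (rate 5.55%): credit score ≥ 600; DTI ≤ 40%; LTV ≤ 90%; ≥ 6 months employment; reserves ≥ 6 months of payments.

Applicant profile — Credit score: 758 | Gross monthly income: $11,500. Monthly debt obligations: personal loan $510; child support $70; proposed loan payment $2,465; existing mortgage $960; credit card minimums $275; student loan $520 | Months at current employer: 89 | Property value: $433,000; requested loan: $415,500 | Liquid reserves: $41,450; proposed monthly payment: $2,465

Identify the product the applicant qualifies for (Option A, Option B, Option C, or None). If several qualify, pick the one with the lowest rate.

None

Total debts = (510 + 70 + 2,465 + 960 + 275 + 520) = 4,800; DTI = 4,800/11,500 = 41.7%.
LTV = 415,500/433,000 = 96%.
Reserves = 41,450/2,465 = 16.8 months.
Option A: score 758 ≥ 620; DTI 41.7% > 40%; LTV 96% ≤ 100%; employment 89 ≥ 12 mo; reserves 16.8 ≥ 2 mo → does not qualify.
Option B: score 758 ≥ 580; DTI 41.7% ≤ 50%; LTV 96% > 80%; employment 89 ≥ 6 mo → does not qualify.
Option C: score 758 ≥ 600; DTI 41.7% > 40%; LTV 96% > 90%; employment 89 ≥ 6 mo; reserves 16.8 ≥ 6 mo → does not qualify.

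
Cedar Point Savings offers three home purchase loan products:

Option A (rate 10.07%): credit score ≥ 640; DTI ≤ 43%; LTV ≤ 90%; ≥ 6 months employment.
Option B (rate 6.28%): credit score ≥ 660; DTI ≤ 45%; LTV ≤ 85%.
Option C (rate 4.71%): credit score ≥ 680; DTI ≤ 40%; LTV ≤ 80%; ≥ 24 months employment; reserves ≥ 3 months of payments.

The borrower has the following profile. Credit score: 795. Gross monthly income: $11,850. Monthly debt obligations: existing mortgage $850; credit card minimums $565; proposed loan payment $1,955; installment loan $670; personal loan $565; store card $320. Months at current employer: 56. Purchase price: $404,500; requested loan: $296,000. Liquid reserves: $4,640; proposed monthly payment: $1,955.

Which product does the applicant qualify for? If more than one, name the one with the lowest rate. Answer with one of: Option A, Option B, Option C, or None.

Option B

Total debts = (850 + 565 + 1,955 + 670 + 565 + 320) = 4,925; DTI = 4,925/11,850 = 41.6%.
LTV = 296,000/404,500 = 73.2%.
Reserves = 4,640/1,955 = 2.4 months.
Option A: score 795 ≥ 640; DTI 41.6% ≤ 43%; LTV 73.2% ≤ 90%; employment 56 ≥ 6 mo → qualifies.
Option B: score 795 ≥ 660; DTI 41.6% ≤ 45%; LTV 73.2% ≤ 85% → qualifies.
Option C: score 795 ≥ 680; DTI 41.6% > 40%; LTV 73.2% ≤ 80%; employment 56 ≥ 24 mo; reserves 2.4 < 3 mo → does not qualify.
Qualifying: Option A, Option B. Lowest rate is 6.28% → Option B.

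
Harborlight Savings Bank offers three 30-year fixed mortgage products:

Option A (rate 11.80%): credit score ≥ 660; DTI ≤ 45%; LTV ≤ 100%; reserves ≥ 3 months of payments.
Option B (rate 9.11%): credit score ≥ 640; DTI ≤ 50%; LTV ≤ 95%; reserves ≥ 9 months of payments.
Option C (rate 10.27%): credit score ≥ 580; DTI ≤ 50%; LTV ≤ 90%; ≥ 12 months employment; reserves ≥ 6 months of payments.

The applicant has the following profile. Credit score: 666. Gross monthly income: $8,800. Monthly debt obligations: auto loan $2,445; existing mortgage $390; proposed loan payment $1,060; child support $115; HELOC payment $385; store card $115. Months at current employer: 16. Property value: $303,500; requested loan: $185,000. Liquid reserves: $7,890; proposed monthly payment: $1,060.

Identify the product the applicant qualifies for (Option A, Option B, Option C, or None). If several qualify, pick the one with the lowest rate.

None

Total debts = (2,445 + 390 + 1,060 + 115 + 385 + 115) = 4,510; DTI = 4,510/8,800 = 51.2%.
LTV = 185,000/303,500 = 61%.
Reserves = 7,890/1,060 = 7.4 months.
Option A: score 666 ≥ 660; DTI 51.2% > 45%; LTV 61% ≤ 100%; reserves 7.4 ≥ 3 mo → does not qualify.
Option B: score 666 ≥ 640; DTI 51.2% > 50%; LTV 61% ≤ 95%; reserves 7.4 < 9 mo → does not qualify.
Option C: score 666 ≥ 580; DTI 51.2% > 50%; LTV 61% ≤ 90%; employment 16 ≥ 12 mo; reserves 7.4 ≥ 6 mo → does not qualify.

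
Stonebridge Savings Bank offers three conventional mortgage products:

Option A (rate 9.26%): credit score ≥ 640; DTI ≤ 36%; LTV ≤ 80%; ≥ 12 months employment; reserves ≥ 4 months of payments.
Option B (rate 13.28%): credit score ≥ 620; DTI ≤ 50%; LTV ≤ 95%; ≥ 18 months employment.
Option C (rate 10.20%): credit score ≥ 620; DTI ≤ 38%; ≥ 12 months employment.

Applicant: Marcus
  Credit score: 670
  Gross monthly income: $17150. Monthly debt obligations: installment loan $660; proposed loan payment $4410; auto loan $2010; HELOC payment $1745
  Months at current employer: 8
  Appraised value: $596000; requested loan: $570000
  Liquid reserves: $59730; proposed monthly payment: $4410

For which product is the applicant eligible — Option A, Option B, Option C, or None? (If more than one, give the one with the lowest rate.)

Total debts = (660 + 4,410 + 2,010 + 1,745) = 8,825; DTI = 8,825/17,150 = 51.5%.
LTV = 570,000/596,000 = 95.6%.
Reserves = 59,730/4,410 = 13.5 months.
Option A: score 670 ≥ 640; DTI 51.5% > 36%; LTV 95.6% > 80%; employment 8 < 12 mo; reserves 13.5 ≥ 4 mo → does not qualify.
Option B: score 670 ≥ 620; DTI 51.5% > 50%; LTV 95.6% > 95%; employment 8 < 18 mo → does not qualify.
Option C: score 670 ≥ 620; DTI 51.5% > 38%; employment 8 < 12 mo → does not qualify.

None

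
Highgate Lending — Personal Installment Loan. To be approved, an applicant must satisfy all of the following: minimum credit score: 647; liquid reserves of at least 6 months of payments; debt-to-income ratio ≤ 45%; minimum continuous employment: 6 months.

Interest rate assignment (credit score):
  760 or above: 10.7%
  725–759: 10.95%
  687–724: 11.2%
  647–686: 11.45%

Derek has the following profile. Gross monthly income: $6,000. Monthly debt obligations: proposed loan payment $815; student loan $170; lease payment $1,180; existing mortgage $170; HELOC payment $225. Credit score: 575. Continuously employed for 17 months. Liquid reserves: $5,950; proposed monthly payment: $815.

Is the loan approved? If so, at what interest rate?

Denied

Credit score 575 < 647 (below minimum)
Employment 17 ≥ 6 months
Total monthly debts = (815 + 170 + 1,180 + 170 + 225) = 2,560. Debt-to-income = 2,560/6,000 = 42.7% — meets 45% limit
Reserves: 5,950 ÷ 815 = 7.3 months (meets 6-month minimum)
Not all requirements met → denied.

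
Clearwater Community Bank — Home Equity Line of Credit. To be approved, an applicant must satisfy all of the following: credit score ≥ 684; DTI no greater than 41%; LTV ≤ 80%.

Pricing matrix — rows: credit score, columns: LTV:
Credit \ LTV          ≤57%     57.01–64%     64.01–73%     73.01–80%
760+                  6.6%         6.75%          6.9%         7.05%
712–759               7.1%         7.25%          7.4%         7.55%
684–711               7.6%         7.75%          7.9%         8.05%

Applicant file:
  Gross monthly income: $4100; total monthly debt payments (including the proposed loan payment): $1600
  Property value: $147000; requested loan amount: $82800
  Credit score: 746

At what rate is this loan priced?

7.1%

Credit score 746 ≥ 684; Debt-to-income = 1,600/4,100 = 39% — meets 41% limit
LTV = 82,800/147,000 = 56.3% ≤ 80%
Score 746 is in the 712–759 band; LTV 56.3% is in the ≤57% band → 7.1%.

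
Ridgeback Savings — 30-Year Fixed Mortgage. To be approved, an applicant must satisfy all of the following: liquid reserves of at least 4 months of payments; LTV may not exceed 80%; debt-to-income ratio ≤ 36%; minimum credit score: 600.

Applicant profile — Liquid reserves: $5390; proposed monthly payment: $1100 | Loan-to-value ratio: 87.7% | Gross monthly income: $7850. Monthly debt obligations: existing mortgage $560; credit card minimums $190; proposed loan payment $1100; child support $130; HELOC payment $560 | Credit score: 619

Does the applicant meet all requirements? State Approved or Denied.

Denied

Reserves: 5,390 ÷ 1,100 = 4.9 months (meets 4-month minimum)
LTV 87.7% > 80%
Total monthly debts = (560 + 190 + 1,100 + 130 + 560) = 2,540. DTI: 2,540 ÷ 7,850 = 32.4%, within the 36% cap
Credit score 619 ≥ 600 (meets)
Fails on LTV.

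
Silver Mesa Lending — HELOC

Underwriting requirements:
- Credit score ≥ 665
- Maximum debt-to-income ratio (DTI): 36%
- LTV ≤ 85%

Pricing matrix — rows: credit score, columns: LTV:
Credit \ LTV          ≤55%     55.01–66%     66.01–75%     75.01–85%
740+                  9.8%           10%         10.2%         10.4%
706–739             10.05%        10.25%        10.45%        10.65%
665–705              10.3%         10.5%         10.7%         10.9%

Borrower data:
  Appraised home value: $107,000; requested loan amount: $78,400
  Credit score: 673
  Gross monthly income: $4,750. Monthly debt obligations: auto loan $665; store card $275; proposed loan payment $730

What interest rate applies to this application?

10.7%

Credit score 673 ≥ 665; Total monthly debts = (665 + 275 + 730) = 1,670. Debt-to-income = 1,670/4,750 = 35.2% — meets 36% limit
LTV: 78,400 ÷ 107,000 = 73.3%, within 85% cap
Credit 673 → row 665–705; LTV 73.3% → column 66.01–75%. Grid cell → 10.7%.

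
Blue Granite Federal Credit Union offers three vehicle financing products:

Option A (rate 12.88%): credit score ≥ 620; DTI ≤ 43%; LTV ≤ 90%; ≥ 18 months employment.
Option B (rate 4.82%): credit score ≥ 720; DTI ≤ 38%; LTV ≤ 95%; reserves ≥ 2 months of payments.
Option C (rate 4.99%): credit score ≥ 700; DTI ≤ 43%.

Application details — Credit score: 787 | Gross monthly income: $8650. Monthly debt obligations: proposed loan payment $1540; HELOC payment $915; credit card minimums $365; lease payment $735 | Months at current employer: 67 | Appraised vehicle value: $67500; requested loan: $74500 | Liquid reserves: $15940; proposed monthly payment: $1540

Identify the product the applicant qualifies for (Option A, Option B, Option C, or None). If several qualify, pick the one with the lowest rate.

Option C

Total debts = (1,540 + 915 + 365 + 735) = 3,555; DTI = 3,555/8,650 = 41.1%.
LTV = 74,500/67,500 = 110.4%.
Reserves = 15,940/1,540 = 10.4 months.
Option A: score 787 ≥ 620; DTI 41.1% ≤ 43%; LTV 110.4% > 90%; employment 67 ≥ 18 mo → does not qualify.
Option B: score 787 ≥ 720; DTI 41.1% > 38%; LTV 110.4% > 95%; reserves 10.4 ≥ 2 mo → does not qualify.
Option C: score 787 ≥ 700; DTI 41.1% ≤ 43% → qualifies.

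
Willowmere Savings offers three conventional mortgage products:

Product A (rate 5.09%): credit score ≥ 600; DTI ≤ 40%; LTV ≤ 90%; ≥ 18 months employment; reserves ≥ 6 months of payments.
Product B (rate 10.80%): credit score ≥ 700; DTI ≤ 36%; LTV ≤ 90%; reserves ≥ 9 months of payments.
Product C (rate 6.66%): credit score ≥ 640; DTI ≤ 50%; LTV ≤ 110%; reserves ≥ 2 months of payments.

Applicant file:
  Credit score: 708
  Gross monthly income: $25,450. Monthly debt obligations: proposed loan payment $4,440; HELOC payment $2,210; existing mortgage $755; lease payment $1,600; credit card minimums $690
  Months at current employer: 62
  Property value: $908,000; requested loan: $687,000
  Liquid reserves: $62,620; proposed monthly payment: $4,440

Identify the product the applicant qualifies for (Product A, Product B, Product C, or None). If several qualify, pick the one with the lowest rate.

Product A

Total debts = (4,440 + 2,210 + 755 + 1,600 + 690) = 9,695; DTI = 9,695/25,450 = 38.1%.
LTV = 687,000/908,000 = 75.7%.
Reserves = 62,620/4,440 = 14.1 months.
Product A: score 708 ≥ 600; DTI 38.1% ≤ 40%; LTV 75.7% ≤ 90%; employment 62 ≥ 18 mo; reserves 14.1 ≥ 6 mo → qualifies.
Product B: score 708 ≥ 700; DTI 38.1% > 36%; LTV 75.7% ≤ 90%; reserves 14.1 ≥ 9 mo → does not qualify.
Product C: score 708 ≥ 640; DTI 38.1% ≤ 50%; LTV 75.7% ≤ 110%; reserves 14.1 ≥ 2 mo → qualifies.
Qualifying: Product A, Product C. Lowest rate is 5.09% → Product A.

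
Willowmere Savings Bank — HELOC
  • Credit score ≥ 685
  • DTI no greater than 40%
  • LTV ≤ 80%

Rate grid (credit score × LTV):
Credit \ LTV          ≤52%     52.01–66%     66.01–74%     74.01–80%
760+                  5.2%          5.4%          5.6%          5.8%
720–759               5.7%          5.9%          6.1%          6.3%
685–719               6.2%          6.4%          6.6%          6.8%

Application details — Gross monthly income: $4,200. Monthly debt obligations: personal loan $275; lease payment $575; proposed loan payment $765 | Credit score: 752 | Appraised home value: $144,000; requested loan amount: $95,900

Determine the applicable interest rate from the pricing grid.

6.1%

Credit score 752 ≥ 685; Total monthly debts = (275 + 575 + 765) = 1,615. DTI: 1,615 ÷ 4,200 = 38.5%, within the 40% cap
LTV = 95,900/144,000 = 66.6% ≤ 80%
Row: 752 falls in 720–759. Column: 66.6% falls in 66.01–74%. Rate = 6.1%.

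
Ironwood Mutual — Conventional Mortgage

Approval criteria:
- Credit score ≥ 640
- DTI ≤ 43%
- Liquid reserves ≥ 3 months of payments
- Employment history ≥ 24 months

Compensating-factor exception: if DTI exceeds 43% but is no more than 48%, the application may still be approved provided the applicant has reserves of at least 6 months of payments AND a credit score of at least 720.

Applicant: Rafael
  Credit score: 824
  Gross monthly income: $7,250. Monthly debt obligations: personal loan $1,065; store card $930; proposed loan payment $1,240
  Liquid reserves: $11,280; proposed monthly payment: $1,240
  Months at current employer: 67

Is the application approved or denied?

Credit score 824 ≥ 640 (meets base)
Total debts = (1,065 + 930 + 1,240) = 3,235. DTI = 3,235/7,250 = 44.6% > 43% — standard DTI limit exceeded.
Liquid reserves cover 11,280/1,240 = 9.1 months — ≥ 3 required
Employment 67 ≥ 24 months
44.6% falls in the override range (43%–48%), so the compensating-factor test applies.
Reserves 9.1 ≥ 6 months; credit score 824 ≥ 720.
Both compensating conditions met → exception applies.

Approved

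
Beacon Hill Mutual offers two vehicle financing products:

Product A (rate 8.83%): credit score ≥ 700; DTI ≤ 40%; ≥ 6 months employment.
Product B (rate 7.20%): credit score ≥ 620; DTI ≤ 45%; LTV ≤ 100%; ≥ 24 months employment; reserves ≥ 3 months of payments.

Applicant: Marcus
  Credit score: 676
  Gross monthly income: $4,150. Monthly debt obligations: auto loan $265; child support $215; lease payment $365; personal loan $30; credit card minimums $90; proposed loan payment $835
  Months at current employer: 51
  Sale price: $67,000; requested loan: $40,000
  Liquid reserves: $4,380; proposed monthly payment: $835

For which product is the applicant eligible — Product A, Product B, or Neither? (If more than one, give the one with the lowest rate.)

Product B

Total debts = (265 + 215 + 365 + 30 + 90 + 835) = 1,800; DTI = 1,800/4,150 = 43.4%.
LTV = 40,000/67,000 = 59.7%.
Reserves = 4,380/835 = 5.2 months.
Product A: score 676 < 700; DTI 43.4% > 40%; employment 51 ≥ 6 mo → does not qualify.
Product B: score 676 ≥ 620; DTI 43.4% ≤ 45%; LTV 59.7% ≤ 100%; employment 51 ≥ 24 mo; reserves 5.2 ≥ 3 mo → qualifies.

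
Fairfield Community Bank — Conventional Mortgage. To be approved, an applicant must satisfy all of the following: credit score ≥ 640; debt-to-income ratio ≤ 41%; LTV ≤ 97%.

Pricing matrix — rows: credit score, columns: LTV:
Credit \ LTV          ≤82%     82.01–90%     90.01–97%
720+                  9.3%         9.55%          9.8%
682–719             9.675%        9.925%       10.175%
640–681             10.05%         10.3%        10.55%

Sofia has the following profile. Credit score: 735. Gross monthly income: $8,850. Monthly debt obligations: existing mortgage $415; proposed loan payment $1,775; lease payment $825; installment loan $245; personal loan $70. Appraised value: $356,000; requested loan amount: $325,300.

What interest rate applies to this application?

9.8%

Credit score 735 ≥ 640; Total monthly debts = (415 + 1,775 + 825 + 245 + 70) = 3,330. Debt-to-income = 3,330/8,850 = 37.6% — meets 41% limit
LTV: 325,300 ÷ 356,000 = 91.4%, within 97% cap
Credit 735 → row 720+; LTV 91.4% → column 90.01–97%. Grid cell → 9.8%.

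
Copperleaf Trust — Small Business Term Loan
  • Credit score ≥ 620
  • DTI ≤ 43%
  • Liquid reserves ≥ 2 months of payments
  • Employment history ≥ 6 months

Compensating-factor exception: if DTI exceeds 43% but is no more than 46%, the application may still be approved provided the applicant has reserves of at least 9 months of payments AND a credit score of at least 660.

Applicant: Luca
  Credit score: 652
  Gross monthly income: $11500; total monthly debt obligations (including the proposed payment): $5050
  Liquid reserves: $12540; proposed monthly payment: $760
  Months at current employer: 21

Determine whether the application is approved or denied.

Denied

Credit score 652 ≥ 620 (meets base)
DTI: 5,050 ÷ 11,500 = 43.9%, over the 43% base limit.
Reserves: 12,540 ÷ 760 = 16.5 months (meets 2-month minimum)
Employment 21 ≥ 6 months
DTI 43.9% is within the 43%–46% exception band; checking compensating factors.
Reserves 16.5 ≥ 9 months; credit score 652 < 660.
Compensating-factor requirement not fully met.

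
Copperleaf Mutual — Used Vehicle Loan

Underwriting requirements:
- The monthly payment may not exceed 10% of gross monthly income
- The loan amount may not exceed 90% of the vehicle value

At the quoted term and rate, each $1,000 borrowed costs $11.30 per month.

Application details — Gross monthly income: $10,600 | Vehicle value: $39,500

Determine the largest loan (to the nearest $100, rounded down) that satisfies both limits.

$35,500

Payment cap: 10% × $10,600 = $1,060/month.
At $11.30 per $1,000, that supports 1,060/11.30 × 1,000 ≈ $93,805 → $93,800.
LTV cap: 90% × $39,500 = $35,550 → $35,500.
Binding constraint: loan-to-value.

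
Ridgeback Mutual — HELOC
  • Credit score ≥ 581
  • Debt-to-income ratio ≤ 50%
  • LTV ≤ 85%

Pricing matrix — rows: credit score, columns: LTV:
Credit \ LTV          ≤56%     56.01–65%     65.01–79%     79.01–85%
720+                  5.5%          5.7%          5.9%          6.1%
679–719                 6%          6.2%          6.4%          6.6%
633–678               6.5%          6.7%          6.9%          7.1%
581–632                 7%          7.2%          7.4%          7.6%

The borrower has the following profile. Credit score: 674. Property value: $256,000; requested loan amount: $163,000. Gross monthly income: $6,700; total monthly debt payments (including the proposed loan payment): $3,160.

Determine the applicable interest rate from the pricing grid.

Credit score 674 ≥ 581; DTI: 3,160 ÷ 6,700 = 47.2%, within the 50% cap
LTV: 163,000 ÷ 256,000 = 63.7%, within 85% cap
Credit 674 → row 633–678; LTV 63.7% → column 56.01–65%. Grid cell → 6.7%.

6.7%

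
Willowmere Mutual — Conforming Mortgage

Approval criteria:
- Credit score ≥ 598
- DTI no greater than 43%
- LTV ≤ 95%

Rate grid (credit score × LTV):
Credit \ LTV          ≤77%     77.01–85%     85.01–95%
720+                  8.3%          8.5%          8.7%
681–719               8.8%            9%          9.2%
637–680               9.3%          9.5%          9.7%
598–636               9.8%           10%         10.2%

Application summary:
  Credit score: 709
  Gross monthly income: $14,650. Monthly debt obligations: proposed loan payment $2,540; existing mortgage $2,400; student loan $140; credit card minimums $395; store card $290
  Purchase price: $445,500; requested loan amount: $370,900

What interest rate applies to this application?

Credit score 709 ≥ 598; Total monthly debts = (2,540 + 2,400 + 140 + 395 + 290) = 5,765. Debt-to-income = 5,765/14,650 = 39.4% — meets 43% limit
Loan-to-value = 370,900/445,500 = 83.3% — pass (95% max)
Row: 709 falls in 681–719. Column: 83.3% falls in 77.01–85%. Rate = 9%.

9%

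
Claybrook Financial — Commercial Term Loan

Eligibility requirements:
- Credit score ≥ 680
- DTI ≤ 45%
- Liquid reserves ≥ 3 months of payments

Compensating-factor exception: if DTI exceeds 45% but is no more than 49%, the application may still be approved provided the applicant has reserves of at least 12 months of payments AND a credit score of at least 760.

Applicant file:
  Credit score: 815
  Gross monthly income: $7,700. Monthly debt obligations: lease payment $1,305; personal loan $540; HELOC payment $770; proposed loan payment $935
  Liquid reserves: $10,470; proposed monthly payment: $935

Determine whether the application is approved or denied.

Credit score 815 ≥ 680 (meets base)
Total debts = (1,305 + 540 + 770 + 935) = 3,550. DTI: 3,550 ÷ 7,700 = 46.1%, over the 45% base limit.
Liquid reserves cover 10,470/935 = 11.2 months — ≥ 3 required
46.1% falls in the override range (45%–49%), so the compensating-factor test applies.
Reserves 11.2 < 12 months; credit score 815 ≥ 760.
Compensating-factor requirement not fully met.

Denied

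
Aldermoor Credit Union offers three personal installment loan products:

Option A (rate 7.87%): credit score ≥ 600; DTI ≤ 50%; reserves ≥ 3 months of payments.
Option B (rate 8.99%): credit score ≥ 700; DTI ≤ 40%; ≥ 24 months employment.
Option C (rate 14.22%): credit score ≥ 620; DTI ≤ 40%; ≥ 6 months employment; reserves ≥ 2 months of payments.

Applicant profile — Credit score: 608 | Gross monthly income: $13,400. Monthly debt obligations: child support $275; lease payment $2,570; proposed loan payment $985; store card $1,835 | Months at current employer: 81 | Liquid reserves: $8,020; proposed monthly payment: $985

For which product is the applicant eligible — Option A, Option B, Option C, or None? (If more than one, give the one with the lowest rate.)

Total debts = (275 + 2,570 + 985 + 1,835) = 5,665; DTI = 5,665/13,400 = 42.3%.
Reserves = 8,020/985 = 8.1 months.
Option A: score 608 ≥ 600; DTI 42.3% ≤ 50%; reserves 8.1 ≥ 3 mo → qualifies.
Option B: score 608 < 700; DTI 42.3% > 40%; employment 81 ≥ 24 mo → does not qualify.
Option C: score 608 < 620; DTI 42.3% > 40%; employment 81 ≥ 6 mo; reserves 8.1 ≥ 2 mo → does not qualify.

Option A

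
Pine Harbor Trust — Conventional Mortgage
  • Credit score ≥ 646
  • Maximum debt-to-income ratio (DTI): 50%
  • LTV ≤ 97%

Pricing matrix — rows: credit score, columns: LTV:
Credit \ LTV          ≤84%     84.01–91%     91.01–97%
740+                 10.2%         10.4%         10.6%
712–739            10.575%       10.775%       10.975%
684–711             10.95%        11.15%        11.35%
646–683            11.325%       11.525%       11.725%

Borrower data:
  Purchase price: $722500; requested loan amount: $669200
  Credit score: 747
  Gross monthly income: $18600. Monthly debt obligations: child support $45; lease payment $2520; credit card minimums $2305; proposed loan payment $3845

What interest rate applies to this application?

10.6%

Credit score 747 ≥ 646; Total monthly debts = (45 + 2,520 + 2,305 + 3,845) = 8,715. DTI = 8,715/18,600 = 46.9% ≤ 50%
LTV = 669,200/722,500 = 92.6% ≤ 97%
Score 747 is in the 740+ band; LTV 92.6% is in the 91.01–97% band → 10.6%.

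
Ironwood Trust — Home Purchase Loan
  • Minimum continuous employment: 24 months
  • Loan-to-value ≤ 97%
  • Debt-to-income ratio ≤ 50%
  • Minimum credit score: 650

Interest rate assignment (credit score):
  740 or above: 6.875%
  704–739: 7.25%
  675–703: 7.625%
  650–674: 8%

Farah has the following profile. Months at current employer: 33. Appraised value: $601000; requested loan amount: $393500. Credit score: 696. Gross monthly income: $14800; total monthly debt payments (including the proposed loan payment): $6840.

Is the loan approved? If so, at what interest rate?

Credit score 696 ≥ 650 (meets minimum)
Employment 33 ≥ 24 months
LTV = 393,500/601,000 = 65.5% ≤ 97%
Debt-to-income = 6,840/14,800 = 46.2% — meets 50% limit
All requirements met. Score 696 falls in the 675–703 tier → 7.625%.

Approved at 7.625%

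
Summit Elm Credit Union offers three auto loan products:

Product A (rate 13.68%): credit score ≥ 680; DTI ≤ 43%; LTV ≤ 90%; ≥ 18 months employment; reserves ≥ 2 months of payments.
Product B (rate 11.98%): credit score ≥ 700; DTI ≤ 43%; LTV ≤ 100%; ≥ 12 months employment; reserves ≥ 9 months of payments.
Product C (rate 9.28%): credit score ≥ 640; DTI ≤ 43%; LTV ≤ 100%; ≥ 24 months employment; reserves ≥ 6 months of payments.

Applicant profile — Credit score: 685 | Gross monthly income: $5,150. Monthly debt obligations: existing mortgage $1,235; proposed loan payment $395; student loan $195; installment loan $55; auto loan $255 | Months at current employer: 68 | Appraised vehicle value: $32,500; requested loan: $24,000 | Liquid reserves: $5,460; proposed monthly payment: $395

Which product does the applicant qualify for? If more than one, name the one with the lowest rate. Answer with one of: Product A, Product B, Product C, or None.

Product C

Total debts = (1,235 + 395 + 195 + 55 + 255) = 2,135; DTI = 2,135/5,150 = 41.5%.
LTV = 24,000/32,500 = 73.8%.
Reserves = 5,460/395 = 13.8 months.
Product A: score 685 ≥ 680; DTI 41.5% ≤ 43%; LTV 73.8% ≤ 90%; employment 68 ≥ 18 mo; reserves 13.8 ≥ 2 mo → qualifies.
Product B: score 685 < 700; DTI 41.5% ≤ 43%; LTV 73.8% ≤ 100%; employment 68 ≥ 12 mo; reserves 13.8 ≥ 9 mo → does not qualify.
Product C: score 685 ≥ 640; DTI 41.5% ≤ 43%; LTV 73.8% ≤ 100%; employment 68 ≥ 24 mo; reserves 13.8 ≥ 6 mo → qualifies.
Qualifying: Product A, Product C. Lowest rate is 9.28% → Product C.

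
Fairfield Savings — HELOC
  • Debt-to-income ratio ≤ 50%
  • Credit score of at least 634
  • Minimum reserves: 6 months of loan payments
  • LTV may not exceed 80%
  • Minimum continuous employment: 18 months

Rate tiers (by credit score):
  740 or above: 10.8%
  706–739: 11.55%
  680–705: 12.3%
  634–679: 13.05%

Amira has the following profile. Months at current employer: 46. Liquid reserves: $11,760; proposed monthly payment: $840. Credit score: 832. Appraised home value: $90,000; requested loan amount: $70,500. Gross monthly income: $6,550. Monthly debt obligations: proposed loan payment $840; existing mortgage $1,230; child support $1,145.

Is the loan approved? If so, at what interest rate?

Credit score 832 ≥ 634 (meets minimum)
LTV = 70,500/90,000 = 78.3% ≤ 80%
Employment 46 ≥ 18 months
Total monthly debts = (840 + 1,230 + 1,145) = 3,215. DTI: 3,215 ÷ 6,550 = 49.1%, within the 50% cap
Reserves: 11,760 ÷ 840 = 14.0 months (meets 6-month minimum)
All requirements met. Score 832 falls in the 740 or above tier → 10.8%.

Approved at 10.8%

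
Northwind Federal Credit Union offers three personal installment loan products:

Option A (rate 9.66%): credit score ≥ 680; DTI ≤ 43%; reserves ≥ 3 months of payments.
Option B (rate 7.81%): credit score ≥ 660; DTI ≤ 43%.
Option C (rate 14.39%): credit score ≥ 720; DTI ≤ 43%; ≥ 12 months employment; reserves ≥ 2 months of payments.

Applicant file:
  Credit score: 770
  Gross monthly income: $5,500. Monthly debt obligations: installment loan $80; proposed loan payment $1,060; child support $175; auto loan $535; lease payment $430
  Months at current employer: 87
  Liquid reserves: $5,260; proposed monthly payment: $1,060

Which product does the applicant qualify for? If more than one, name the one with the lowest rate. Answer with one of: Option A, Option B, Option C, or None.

Option B

Total debts = (80 + 1,060 + 175 + 535 + 430) = 2,280; DTI = 2,280/5,500 = 41.5%.
Reserves = 5,260/1,060 = 5.0 months.
Option A: score 770 ≥ 680; DTI 41.5% ≤ 43%; reserves 5.0 ≥ 3 mo → qualifies.
Option B: score 770 ≥ 660; DTI 41.5% ≤ 43% → qualifies.
Option C: score 770 ≥ 720; DTI 41.5% ≤ 43%; employment 87 ≥ 12 mo; reserves 5.0 ≥ 2 mo → qualifies.
Qualifying: Option A, Option B, Option C. Lowest rate is 7.81% → Option B.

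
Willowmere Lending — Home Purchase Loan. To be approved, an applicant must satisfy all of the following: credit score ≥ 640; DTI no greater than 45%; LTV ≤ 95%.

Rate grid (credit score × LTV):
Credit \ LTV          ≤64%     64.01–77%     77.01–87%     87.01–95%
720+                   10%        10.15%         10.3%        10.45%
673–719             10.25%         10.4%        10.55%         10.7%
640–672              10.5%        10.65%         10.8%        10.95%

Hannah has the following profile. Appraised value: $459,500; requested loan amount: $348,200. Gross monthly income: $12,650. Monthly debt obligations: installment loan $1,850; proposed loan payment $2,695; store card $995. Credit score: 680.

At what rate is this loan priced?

Credit score 680 ≥ 640; Total monthly debts = (1,850 + 2,695 + 995) = 5,540. DTI = 5,540/12,650 = 43.8% ≤ 45%
LTV: 348,200 ÷ 459,500 = 75.8%, within 95% cap
Credit 680 → row 673–719; LTV 75.8% → column 64.01–77%. Grid cell → 10.4%.

10.4%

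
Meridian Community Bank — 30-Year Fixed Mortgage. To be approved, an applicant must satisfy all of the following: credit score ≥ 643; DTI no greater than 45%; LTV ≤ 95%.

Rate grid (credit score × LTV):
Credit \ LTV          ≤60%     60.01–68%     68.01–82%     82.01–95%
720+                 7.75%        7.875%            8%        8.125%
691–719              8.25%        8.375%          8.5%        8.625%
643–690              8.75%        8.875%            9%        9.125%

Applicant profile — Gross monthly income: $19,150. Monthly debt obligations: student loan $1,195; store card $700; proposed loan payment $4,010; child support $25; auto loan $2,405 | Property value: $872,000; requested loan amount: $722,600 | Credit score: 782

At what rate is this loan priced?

Credit score 782 ≥ 643; Total monthly debts = (1,195 + 700 + 4,010 + 25 + 2,405) = 8,335. DTI = 8,335/19,150 = 43.5% ≤ 45%
LTV: 722,600 ÷ 872,000 = 82.9%, within 95% cap
Row: 782 falls in 720+. Column: 82.9% falls in 82.01–95%. Rate = 8.125%.

8.125%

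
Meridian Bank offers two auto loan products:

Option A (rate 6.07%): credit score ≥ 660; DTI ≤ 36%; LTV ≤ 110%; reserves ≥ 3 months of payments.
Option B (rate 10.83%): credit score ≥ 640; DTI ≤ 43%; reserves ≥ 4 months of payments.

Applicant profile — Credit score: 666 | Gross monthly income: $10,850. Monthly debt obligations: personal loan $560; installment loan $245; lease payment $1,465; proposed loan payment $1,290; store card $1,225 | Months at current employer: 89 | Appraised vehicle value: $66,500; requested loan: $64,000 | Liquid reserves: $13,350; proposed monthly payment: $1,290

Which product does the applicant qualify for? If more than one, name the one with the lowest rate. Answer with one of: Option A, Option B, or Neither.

Neither

Total debts = (560 + 245 + 1,465 + 1,290 + 1,225) = 4,785; DTI = 4,785/10,850 = 44.1%.
LTV = 64,000/66,500 = 96.2%.
Reserves = 13,350/1,290 = 10.3 months.
Option A: score 666 ≥ 660; DTI 44.1% > 36%; LTV 96.2% ≤ 110%; reserves 10.3 ≥ 3 mo → does not qualify.
Option B: score 666 ≥ 640; DTI 44.1% > 43%; reserves 10.3 ≥ 4 mo → does not qualify.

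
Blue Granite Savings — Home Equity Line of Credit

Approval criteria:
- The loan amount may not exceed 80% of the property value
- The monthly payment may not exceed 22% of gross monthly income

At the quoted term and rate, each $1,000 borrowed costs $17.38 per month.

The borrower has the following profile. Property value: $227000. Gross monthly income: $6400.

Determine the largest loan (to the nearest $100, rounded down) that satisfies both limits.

$81,000

Payment cap: 22% × $6,400 = $1,408/month.
At $17.38 per $1,000, that supports 1,408/17.38 × 1,000 ≈ $81,012 → $81,000.
LTV cap: 80% × $227,000 = $181,600 → $181,600.
Binding constraint: payment-to-income.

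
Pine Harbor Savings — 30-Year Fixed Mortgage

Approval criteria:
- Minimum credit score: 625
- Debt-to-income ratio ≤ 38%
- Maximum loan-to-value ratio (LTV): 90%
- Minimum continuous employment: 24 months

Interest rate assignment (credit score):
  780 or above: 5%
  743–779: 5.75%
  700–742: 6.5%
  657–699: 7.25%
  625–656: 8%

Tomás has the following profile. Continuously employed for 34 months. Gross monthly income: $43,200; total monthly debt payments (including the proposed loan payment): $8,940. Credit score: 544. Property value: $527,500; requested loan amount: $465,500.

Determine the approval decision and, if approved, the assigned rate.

Denied

Credit score 544 < 625 (below minimum)
DTI: 8,940 ÷ 43,200 = 20.7%, within the 38% cap
Employment 34 ≥ 24 months
LTV: 465,500 ÷ 527,500 = 88.2%, within 90% cap
Not all requirements met → denied.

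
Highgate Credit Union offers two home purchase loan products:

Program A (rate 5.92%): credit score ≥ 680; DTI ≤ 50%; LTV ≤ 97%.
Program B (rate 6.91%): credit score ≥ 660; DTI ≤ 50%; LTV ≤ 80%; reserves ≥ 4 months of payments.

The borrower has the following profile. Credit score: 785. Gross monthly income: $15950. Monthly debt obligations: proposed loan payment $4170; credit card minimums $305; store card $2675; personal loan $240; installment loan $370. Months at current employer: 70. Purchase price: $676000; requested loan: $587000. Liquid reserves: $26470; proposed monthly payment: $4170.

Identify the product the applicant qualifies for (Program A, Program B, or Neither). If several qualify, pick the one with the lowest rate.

Total debts = (4,170 + 305 + 2,675 + 240 + 370) = 7,760; DTI = 7,760/15,950 = 48.7%.
LTV = 587,000/676,000 = 86.8%.
Reserves = 26,470/4,170 = 6.3 months.
Program A: score 785 ≥ 680; DTI 48.7% ≤ 50%; LTV 86.8% ≤ 97% → qualifies.
Program B: score 785 ≥ 660; DTI 48.7% ≤ 50%; LTV 86.8% > 80%; reserves 6.3 ≥ 4 mo → does not qualify.

Program A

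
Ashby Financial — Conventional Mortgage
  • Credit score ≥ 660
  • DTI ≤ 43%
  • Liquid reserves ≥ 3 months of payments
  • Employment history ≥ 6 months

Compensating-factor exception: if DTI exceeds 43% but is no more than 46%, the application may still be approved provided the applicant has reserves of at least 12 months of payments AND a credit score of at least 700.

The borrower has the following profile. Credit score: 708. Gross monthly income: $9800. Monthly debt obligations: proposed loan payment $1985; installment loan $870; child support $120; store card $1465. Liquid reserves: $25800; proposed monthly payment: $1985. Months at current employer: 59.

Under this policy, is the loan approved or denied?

Approved

Credit score 708 ≥ 660 (meets base)
Total debts = (1,985 + 870 + 120 + 1,465) = 4,440. DTI: 4,440 ÷ 9,800 = 45.3%, over the 43% base limit.
Reserves = 25,800/1,985 = 13.0 months ≥ 3
Employment 59 ≥ 6 months
45.3% falls in the override range (43%–46%), so the compensating-factor test applies.
Override check — reserves: 13.0 mo (ok); score: 708 (ok).
Both override conditions satisfied; DTI exception granted.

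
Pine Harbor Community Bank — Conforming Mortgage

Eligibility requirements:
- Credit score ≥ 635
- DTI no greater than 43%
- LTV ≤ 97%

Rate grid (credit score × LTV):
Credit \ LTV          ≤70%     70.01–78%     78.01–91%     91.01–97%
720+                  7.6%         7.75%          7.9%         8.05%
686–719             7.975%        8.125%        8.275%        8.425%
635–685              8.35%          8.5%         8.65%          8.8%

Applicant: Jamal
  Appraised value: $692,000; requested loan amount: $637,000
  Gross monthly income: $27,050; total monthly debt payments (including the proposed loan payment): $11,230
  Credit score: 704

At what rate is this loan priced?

8.425%

Credit score 704 ≥ 635; DTI = 11,230/27,050 = 41.5% ≤ 43%
LTV = 637,000/692,000 = 92.1% ≤ 97%
Credit 704 → row 686–719; LTV 92.1% → column 91.01–97%. Grid cell → 8.425%.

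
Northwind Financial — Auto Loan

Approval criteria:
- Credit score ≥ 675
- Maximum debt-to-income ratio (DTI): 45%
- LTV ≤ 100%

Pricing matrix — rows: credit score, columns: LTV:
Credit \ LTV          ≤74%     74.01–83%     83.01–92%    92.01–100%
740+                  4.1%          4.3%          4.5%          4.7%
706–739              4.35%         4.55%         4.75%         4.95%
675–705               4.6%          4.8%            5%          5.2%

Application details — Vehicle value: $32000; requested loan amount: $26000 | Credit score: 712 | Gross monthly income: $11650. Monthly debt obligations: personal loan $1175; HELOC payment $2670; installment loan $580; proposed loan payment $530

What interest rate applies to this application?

4.55%

Credit score 712 ≥ 675; Total monthly debts = (1,175 + 2,670 + 580 + 530) = 4,955. Debt-to-income = 4,955/11,650 = 42.5% — meets 45% limit
LTV: 26,000 ÷ 32,000 = 81.2%, within 100% cap
Row: 712 falls in 706–739. Column: 81.2% falls in 74.01–83%. Rate = 4.55%.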